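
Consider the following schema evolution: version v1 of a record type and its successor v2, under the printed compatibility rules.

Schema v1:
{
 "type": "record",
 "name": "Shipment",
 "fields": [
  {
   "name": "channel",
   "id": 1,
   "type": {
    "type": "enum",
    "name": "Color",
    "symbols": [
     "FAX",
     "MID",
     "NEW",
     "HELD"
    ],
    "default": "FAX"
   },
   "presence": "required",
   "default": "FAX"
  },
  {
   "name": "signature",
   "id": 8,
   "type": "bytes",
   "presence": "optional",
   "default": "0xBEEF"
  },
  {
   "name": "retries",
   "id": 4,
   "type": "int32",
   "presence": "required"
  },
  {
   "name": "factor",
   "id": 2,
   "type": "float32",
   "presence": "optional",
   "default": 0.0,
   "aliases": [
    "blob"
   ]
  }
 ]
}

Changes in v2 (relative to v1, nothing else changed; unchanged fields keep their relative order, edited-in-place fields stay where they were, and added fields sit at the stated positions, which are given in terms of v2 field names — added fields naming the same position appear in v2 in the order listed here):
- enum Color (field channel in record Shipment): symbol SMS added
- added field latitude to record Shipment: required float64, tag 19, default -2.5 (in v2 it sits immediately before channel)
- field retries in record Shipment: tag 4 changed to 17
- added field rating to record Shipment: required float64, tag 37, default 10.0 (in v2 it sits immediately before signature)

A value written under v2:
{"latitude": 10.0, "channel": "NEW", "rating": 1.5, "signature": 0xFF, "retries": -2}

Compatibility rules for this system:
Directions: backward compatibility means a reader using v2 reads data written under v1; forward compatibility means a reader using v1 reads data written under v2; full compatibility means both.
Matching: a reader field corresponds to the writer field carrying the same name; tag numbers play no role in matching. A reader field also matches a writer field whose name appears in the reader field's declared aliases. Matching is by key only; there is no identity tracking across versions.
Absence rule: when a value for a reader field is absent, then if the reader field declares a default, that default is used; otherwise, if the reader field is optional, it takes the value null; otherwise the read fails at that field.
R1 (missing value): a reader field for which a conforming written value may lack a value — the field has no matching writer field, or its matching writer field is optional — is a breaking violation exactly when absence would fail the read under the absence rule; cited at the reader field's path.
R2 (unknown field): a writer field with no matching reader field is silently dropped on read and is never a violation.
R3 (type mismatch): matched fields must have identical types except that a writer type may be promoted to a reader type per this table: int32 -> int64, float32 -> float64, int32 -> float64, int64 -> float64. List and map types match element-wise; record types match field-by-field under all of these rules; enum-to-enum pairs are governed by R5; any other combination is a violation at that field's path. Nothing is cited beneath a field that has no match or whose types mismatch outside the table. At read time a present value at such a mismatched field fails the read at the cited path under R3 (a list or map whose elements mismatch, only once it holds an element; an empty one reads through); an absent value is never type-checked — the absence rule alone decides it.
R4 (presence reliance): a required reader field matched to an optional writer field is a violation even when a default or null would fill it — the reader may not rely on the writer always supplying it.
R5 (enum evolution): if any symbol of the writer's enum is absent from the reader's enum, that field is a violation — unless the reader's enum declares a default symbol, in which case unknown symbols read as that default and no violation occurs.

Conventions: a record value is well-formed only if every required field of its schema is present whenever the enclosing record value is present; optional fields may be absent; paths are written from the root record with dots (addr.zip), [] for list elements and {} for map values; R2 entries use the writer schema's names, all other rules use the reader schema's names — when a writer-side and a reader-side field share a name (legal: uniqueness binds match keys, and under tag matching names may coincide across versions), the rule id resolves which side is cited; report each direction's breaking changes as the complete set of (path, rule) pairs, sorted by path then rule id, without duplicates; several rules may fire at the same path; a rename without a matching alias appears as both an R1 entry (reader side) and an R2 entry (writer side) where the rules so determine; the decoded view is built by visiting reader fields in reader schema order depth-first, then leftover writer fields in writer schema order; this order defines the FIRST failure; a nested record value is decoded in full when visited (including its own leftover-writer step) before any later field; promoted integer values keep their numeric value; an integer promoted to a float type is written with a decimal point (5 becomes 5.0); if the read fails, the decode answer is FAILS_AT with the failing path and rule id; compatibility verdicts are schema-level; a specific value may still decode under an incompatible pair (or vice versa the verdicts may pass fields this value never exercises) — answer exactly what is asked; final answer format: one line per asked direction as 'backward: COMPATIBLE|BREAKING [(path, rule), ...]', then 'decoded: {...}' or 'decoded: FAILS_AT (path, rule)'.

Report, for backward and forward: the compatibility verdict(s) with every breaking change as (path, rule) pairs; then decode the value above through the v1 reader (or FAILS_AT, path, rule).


arrows below run writer -> reader for Shipment
backward for Shipment (reader v2, writer v1):
  latitude: no writer match
  channel: paired with writer channel (Color -> Color; writer required)
  rating: no writer match
  signature: paired with writer signature (bytes -> bytes; writer optional)
  retries: paired with writer retries (int32 -> int32; writer required)
  factor: paired with writer factor (float32 -> float32; writer optional)
  => backward verdict for Shipment: COMPATIBLE, no violations
forward for Shipment (reader v1, writer v2):
  channel: paired with writer channel (Color -> Color; writer required)
  signature: paired with writer signature (bytes -> bytes; writer optional)
  retries: paired with writer retries (int32 -> int32; writer required)
  factor: paired with writer factor (float32 -> float32; writer optional)
  writer field latitude has no reader counterpart
  writer field rating has no reader counterpart
  => forward verdict for Shipment: COMPATIBLE, no violations
decode walk for Shipment under reader schema v1:
  channel := "NEW"
  signature := 0xFF
  retries := -2
  factor := 0.0 (no value, default fills)
  writer latitude: unmatched, discarded
  writer rating: unmatched, discarded
  => decoded: {"channel": "NEW", "signature": 0xFF, "retries": -2, "factor": 0.0}

backward: COMPATIBLE []; forward: COMPATIBLE []; decoded: {"channel": "NEW", "signature": 0xFF, "retries": -2, "factor": 0.0}


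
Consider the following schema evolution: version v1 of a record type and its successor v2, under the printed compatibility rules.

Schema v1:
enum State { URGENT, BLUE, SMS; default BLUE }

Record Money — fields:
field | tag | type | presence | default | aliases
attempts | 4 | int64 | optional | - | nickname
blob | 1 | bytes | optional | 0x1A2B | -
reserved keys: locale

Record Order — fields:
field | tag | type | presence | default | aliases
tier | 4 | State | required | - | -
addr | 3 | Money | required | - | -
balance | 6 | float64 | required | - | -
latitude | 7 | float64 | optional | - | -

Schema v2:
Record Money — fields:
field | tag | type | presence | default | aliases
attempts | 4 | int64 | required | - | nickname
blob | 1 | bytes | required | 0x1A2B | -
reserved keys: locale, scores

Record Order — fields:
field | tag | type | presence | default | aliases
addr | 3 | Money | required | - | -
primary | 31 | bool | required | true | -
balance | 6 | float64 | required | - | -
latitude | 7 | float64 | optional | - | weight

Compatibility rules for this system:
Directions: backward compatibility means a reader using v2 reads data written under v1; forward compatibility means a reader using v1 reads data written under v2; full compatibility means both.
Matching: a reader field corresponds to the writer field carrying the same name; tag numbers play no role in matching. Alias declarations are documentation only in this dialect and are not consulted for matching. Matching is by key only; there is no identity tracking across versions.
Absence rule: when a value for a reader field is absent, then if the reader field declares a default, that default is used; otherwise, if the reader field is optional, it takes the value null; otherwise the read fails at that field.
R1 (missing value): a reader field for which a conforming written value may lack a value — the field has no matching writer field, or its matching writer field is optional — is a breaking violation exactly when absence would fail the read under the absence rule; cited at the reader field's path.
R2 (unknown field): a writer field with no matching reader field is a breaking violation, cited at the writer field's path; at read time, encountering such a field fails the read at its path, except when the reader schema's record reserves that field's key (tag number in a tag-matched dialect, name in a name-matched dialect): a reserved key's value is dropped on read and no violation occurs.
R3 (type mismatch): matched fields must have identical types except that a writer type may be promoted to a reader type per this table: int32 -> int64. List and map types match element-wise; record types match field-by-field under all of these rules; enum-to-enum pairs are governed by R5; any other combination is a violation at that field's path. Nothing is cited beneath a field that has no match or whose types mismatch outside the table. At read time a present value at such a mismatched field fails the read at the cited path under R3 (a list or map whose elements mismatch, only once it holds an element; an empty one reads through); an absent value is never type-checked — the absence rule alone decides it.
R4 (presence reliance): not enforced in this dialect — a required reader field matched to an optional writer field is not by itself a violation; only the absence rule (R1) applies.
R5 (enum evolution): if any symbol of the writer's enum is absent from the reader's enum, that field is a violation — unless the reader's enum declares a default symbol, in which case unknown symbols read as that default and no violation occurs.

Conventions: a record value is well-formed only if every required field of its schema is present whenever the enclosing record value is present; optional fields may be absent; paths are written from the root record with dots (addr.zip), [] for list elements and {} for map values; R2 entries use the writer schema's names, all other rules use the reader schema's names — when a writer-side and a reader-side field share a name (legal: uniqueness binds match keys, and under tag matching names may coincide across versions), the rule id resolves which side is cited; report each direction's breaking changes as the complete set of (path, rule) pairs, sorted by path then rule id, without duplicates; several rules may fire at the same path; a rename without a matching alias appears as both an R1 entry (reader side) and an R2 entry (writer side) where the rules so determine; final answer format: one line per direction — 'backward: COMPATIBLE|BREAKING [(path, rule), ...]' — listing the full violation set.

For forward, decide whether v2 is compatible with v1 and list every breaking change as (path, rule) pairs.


forward: BREAKING [(primary, R2), (tier, R1)]

arrows below run writer -> reader for Order
forward for Order (reader v1, writer v2):
  tier has no writer counterpart
  addr <- addr (Money -> Money, writer required)
  balance <- balance (float64 -> float64, writer required)
  latitude <- latitude (float64 -> float64, writer optional)
  primary (writer side), unknown to reader
  addr.attempts <- addr.attempts (int64 -> int64, writer required)
  addr.blob <- addr.blob (bytes -> bytes, writer required)
  R2 fires at primary
  R1 fires at tier
  => 2 violation(s): forward is BREAKING for Order
checking off the Order differences that do not matter here:
  field blob in record Money: optional changed to required -> inert for the asked Order verdict: nothing fires
  field attempts in record Money: optional changed to required -> its effect on Order is confined to the backward direction, not asked


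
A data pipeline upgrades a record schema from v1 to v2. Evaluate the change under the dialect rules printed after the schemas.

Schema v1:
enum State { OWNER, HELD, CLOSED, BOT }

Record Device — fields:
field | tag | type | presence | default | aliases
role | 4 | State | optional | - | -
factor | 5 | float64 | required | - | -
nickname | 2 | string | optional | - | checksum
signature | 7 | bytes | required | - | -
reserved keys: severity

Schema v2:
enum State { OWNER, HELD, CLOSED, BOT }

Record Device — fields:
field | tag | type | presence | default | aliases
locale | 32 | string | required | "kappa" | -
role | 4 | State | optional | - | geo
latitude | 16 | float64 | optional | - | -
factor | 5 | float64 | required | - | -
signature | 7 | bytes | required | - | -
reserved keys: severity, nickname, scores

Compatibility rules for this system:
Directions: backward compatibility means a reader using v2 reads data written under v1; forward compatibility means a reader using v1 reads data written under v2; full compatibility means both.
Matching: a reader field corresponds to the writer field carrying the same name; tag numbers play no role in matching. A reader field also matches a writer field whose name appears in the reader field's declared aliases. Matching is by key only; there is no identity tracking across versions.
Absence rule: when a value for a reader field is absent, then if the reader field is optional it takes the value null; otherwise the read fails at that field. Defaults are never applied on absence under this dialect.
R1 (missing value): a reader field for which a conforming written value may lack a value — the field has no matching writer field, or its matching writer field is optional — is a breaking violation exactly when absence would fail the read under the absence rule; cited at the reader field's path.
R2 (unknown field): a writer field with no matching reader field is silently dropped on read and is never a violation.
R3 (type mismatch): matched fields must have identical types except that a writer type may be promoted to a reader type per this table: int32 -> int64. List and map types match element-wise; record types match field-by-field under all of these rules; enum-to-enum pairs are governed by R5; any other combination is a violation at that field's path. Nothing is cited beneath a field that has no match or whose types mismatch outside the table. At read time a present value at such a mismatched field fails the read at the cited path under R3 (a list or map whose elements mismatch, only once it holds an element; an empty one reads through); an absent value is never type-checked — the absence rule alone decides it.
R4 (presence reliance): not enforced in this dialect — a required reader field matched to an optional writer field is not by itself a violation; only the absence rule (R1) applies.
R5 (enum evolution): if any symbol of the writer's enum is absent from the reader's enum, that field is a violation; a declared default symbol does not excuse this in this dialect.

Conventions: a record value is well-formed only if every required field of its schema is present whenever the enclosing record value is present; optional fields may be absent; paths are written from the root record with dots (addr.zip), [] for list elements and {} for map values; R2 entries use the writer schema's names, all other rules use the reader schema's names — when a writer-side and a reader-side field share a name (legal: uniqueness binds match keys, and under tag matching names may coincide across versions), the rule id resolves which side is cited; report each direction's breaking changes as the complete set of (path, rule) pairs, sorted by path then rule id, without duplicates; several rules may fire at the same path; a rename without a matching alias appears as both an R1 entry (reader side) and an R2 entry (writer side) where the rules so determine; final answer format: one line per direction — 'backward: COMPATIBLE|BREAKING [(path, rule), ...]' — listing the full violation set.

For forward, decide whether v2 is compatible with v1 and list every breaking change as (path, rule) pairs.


the writer's type comes first in each Device pair
forward analysis of Device with v1 as reader and v2 as writer:
  State -> State, writer optional: role aligns to role
  float64 -> float64, writer required: factor aligns to factor
  nickname: no writer match
  bytes -> bytes, writer required: signature aligns to signature
  writer field locale has no reader counterpart
  writer field latitude has no reader counterpart
  => no violations; forward on Device: COMPATIBLE
the other Device changes do not affect what is asked:
  removed field nickname from record Device (its key "nickname" joins the reserved list) -> inert for the asked Device verdict: nothing fires
  added field locale to record Device: required string, tag 32, default "kappa" (in v2 it sits immediately before role) -> fires only in the backward direction of Device, which is not asked here
  added field latitude to record Device: optional float64, tag 16 (in v2 it sits immediately before factor) -> inert for the asked Device verdict: nothing fires

forward: COMPATIBLE []


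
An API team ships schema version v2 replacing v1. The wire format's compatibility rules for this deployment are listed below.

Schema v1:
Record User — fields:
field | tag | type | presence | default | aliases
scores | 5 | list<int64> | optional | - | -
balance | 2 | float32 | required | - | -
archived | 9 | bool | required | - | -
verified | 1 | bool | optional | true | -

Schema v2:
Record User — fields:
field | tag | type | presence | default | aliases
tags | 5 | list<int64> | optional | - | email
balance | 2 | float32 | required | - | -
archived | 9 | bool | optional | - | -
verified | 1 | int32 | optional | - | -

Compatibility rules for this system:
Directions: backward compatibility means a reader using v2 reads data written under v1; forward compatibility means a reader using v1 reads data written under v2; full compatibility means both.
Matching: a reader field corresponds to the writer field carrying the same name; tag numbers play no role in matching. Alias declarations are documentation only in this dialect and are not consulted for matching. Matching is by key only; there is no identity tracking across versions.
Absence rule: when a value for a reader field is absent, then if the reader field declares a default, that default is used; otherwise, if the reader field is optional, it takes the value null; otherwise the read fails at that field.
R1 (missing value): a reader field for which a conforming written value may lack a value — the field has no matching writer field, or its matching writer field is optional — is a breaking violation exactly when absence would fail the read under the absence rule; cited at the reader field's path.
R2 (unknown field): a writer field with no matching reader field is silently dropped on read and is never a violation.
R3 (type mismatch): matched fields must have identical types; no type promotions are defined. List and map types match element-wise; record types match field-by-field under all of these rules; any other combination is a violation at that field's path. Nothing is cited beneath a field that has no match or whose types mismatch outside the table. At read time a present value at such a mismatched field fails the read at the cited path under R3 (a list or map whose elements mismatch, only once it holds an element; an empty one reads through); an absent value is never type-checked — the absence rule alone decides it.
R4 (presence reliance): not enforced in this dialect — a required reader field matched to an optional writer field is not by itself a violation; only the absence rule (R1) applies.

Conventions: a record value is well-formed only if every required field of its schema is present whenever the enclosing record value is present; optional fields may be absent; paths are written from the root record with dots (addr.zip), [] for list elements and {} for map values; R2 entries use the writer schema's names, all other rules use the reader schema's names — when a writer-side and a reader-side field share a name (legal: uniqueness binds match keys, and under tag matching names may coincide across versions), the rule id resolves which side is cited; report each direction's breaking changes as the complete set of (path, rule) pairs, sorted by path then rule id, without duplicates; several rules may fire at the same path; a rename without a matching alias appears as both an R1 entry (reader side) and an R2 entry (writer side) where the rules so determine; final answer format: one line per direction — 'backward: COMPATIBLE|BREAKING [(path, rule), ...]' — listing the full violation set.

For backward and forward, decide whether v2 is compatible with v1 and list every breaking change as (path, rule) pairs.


backward: BREAKING [(verified, R3)]; forward: BREAKING [(archived, R1), (verified, R3)]

each type pair in User: writer, then reader
backward on User — v2 reading data written by v1:
  tags: no writer-side match
  float32 -> float32, writer required: balance aligns to balance
  bool -> bool, writer required: archived aligns to archived
  bool -> int32, writer optional: verified aligns to verified
  writer field scores has no reader counterpart
  R3 fires at verified
  => backward verdict for User: BREAKING, 1 violation(s)
forward on User — v1 reading data written by v2:
  scores: no writer-side match
  float32 -> float32, writer required: balance aligns to balance
  bool -> bool, writer optional: archived aligns to archived
  int32 -> bool, writer optional: verified aligns to verified
  writer field tags has no reader counterpart
  R1 fires at archived
  R3 fires at verified
  => forward verdict for User: BREAKING, 2 violation(s)


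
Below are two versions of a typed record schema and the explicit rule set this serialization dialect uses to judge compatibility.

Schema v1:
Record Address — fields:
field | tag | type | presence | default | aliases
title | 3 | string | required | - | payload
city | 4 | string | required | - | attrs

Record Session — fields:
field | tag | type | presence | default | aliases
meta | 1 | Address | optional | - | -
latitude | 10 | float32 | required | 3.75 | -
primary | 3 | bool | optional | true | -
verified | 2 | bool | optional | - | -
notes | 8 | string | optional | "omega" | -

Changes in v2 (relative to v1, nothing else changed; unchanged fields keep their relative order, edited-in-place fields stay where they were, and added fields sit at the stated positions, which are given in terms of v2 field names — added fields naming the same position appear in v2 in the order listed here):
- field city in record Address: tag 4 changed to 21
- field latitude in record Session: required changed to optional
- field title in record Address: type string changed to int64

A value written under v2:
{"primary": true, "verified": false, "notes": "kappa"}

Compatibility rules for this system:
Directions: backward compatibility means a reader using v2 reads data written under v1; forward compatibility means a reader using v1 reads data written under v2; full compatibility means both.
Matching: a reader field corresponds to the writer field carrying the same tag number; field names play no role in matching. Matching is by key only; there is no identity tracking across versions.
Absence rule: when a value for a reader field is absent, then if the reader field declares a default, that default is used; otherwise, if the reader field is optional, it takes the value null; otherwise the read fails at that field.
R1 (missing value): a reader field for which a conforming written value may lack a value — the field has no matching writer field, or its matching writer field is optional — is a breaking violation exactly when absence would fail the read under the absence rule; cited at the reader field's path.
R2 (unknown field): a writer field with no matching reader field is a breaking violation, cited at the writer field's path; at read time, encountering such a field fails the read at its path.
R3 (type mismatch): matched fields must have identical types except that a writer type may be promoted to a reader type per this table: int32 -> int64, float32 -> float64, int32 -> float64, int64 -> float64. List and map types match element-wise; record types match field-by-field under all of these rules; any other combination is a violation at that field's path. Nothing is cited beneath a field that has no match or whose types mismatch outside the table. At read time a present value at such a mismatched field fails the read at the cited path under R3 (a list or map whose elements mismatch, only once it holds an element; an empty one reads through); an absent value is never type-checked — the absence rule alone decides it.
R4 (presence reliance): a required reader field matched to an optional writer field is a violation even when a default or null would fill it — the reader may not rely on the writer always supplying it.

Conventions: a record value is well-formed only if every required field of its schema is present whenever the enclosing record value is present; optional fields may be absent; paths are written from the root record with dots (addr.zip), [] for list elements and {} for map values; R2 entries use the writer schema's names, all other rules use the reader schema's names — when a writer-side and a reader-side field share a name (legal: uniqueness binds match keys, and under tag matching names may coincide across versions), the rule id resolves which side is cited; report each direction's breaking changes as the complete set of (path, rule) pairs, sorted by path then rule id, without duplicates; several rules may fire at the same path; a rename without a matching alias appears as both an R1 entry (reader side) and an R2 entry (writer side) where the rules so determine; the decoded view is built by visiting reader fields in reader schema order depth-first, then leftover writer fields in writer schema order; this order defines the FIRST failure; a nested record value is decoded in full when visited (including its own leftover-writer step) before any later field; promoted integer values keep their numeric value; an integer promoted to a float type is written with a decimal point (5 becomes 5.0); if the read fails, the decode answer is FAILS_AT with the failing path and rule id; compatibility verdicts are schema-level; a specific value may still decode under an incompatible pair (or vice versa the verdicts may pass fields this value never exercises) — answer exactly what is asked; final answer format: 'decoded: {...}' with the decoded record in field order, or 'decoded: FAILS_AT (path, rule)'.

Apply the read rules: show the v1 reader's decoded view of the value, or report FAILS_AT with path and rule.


decoded: {"meta": null, "latitude": 3.75, "primary": true, "verified": false, "notes": "kappa"}

arrows below run writer -> reader for Session
migrating the Session value to v1:
  meta := null (missing; optional => null)
  latitude := 3.75 (missing; default applied)
  primary := true
  verified := false
  notes := "kappa"
  => decoded: {"meta": null, "latitude": 3.75, "primary": true, "verified": false, "notes": "kappa"}
diffs on Session not affecting the asked answer:
  field city in record Address: tag 4 changed to 21 -> changes Session's schema-level verdicts only — the decode of this value is the same
  field latitude in record Session: required changed to optional -> changes Session's schema-level verdicts only — the decode of this value is the same
  field title in record Address: type string changed to int64 -> changes Session's schema-level verdicts only — the decode of this value is the same


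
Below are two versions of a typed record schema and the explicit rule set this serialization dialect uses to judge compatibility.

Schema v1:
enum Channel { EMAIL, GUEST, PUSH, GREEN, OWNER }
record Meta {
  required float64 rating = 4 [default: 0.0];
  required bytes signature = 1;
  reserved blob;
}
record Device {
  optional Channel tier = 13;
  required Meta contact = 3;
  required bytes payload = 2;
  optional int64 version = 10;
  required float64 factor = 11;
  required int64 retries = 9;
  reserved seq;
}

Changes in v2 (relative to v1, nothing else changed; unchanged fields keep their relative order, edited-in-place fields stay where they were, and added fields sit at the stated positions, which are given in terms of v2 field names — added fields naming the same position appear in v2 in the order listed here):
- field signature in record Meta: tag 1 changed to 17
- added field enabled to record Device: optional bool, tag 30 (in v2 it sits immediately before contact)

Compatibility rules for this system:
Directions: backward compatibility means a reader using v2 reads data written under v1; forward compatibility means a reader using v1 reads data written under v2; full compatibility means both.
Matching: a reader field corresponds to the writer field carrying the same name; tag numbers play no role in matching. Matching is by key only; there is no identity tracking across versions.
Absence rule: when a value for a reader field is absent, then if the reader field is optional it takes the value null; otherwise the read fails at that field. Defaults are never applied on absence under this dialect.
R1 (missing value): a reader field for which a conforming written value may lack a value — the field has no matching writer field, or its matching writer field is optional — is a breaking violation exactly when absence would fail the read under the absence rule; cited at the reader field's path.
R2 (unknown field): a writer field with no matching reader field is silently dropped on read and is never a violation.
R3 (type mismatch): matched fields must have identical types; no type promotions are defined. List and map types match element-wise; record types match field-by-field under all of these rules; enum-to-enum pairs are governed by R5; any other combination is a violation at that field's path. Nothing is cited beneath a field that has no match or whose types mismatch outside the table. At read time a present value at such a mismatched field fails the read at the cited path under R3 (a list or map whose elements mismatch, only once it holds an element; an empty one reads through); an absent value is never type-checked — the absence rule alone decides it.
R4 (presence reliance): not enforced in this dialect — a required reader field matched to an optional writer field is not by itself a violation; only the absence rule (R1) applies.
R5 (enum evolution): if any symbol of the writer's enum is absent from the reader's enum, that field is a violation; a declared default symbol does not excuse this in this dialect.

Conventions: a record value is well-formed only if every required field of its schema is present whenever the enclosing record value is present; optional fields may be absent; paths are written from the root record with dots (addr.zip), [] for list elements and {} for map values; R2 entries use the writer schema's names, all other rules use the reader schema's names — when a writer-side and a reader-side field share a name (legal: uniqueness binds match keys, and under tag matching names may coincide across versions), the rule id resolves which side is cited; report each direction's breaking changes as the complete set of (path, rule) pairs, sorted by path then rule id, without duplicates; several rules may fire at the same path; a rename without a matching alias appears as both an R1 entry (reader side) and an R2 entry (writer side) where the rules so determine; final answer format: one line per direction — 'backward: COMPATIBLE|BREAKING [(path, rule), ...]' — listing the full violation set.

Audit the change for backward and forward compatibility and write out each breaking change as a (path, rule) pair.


arrows below run writer -> reader for Device
backward on Device — v2 reading data written by v1:
  Channel -> Channel, writer optional: tier aligns to tier
  enabled has no writer counterpart
  Meta -> Meta, writer required: contact aligns to contact
  bytes -> bytes, writer required: payload aligns to payload
  int64 -> int64, writer optional: version aligns to version
  float64 -> float64, writer required: factor aligns to factor
  int64 -> int64, writer required: retries aligns to retries
  float64 -> float64, writer required: contact.rating aligns to contact.rating
  bytes -> bytes, writer required: contact.signature aligns to contact.signature
  => backward: COMPATIBLE
forward on Device — v1 reading data written by v2:
  Channel -> Channel, writer optional: tier aligns to tier
  Meta -> Meta, writer required: contact aligns to contact
  bytes -> bytes, writer required: payload aligns to payload
  int64 -> int64, writer optional: version aligns to version
  float64 -> float64, writer required: factor aligns to factor
  int64 -> int64, writer required: retries aligns to retries
  writer enabled: unknown to reader
  float64 -> float64, writer required: contact.rating aligns to contact.rating
  bytes -> bytes, writer required: contact.signature aligns to contact.signature
  => forward: COMPATIBLE

backward: COMPATIBLE []; forward: COMPATIBLE []


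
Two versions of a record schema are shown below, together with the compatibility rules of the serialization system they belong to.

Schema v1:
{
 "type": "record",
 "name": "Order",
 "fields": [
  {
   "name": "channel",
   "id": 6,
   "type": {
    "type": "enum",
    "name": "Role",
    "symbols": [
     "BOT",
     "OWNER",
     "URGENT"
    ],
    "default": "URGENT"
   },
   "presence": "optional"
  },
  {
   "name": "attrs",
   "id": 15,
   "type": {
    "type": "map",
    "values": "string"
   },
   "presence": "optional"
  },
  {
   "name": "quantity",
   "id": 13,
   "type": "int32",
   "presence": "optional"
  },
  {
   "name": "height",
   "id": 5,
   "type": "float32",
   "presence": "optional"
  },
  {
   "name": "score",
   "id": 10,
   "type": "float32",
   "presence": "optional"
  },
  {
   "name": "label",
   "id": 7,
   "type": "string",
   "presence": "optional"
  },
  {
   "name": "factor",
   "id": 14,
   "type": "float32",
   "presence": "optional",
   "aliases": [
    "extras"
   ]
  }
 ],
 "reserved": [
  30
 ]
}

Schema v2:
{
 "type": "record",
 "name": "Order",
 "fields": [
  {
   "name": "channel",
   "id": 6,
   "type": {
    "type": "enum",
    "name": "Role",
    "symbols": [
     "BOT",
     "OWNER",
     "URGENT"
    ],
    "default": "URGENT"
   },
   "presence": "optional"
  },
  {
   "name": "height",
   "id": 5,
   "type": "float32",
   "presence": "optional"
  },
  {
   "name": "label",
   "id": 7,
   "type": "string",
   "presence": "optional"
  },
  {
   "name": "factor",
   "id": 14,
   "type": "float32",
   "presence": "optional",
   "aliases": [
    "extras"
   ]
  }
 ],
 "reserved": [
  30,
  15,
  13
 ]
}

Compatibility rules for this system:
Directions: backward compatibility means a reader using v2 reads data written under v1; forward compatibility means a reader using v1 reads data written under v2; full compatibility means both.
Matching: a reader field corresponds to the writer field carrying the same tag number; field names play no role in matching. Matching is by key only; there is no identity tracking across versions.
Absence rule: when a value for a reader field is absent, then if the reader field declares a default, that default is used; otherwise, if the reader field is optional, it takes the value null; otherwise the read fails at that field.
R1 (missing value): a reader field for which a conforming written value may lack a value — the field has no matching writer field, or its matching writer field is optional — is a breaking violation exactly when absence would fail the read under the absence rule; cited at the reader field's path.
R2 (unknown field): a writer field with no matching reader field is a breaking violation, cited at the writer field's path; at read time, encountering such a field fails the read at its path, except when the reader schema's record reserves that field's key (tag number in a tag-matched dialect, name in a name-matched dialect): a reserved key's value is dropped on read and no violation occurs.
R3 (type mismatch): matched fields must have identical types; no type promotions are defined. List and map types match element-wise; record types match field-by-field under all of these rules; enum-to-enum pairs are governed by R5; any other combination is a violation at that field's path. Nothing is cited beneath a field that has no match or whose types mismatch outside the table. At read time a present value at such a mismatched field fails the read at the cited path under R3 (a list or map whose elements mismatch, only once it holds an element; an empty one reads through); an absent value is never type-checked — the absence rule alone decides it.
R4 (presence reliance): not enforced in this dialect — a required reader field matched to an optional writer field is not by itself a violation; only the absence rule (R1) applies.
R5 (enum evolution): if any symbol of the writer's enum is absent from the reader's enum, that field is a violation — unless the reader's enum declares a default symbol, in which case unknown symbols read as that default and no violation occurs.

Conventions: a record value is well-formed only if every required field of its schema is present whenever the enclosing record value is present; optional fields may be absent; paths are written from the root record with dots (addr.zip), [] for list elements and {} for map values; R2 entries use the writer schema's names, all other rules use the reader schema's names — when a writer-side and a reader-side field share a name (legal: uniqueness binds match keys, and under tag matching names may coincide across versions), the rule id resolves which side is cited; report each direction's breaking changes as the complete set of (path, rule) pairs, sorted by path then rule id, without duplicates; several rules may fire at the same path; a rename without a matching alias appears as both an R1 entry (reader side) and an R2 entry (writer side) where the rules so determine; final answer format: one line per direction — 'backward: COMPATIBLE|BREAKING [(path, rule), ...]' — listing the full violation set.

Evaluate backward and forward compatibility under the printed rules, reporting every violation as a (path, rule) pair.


each type pair in Order: writer, then reader
backward on Order — v2 reading data written by v1:
  channel: Role -> Role, writer optional; from channel
  height: float32 -> float32, writer optional; from height
  label: string -> string, writer optional; from label
  factor: float32 -> float32, writer optional; from factor
  leftover writer field: attrs
  leftover writer field: quantity
  leftover writer field: score
  breaking: (score, R2)
  => 1 violation(s): backward is BREAKING for Order
forward on Order — v1 reading data written by v2:
  channel: Role -> Role, writer optional; from channel
  no writer field matches reader attrs
  no writer field matches reader quantity
  height: float32 -> float32, writer optional; from height
  no writer field matches reader score
  label: string -> string, writer optional; from label
  factor: float32 -> float32, writer optional; from factor
  => no violations; forward on Order: COMPATIBLE

backward: BREAKING [(score, R2)]; forward: COMPATIBLE []
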